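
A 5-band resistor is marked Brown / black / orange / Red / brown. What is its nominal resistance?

10300 Ω

Brown → 1 (first significant figure)
Black → 0 (second significant figure)
Orange → 3 (third significant figure)
Red → ×10^2 multiplier
103 × 100 = 10300 Ω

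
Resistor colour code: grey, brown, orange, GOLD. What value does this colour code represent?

Grey → 8 (first significant figure)
Brown → 1 (second significant figure)
Orange → ×10^3 multiplier
81 × 1000 = 81000 Ω

81000 Ω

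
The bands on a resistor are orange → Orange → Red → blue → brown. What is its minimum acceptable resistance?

328680000 Ω

Orange → 3 (first significant figure)
Orange → 3 (second significant figure)
Red → 2 (third significant figure)
Blue → ×10^6 multiplier
Brown → ±1% tolerance
332 × 1000000 = 332000000 Ω
Minimum = 332000000 × (1 − 1/100) = 328680000 Ω.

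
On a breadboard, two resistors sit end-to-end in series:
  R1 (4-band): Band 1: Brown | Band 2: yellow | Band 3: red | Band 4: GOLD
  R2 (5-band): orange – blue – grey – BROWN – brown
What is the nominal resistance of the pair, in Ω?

R1: brown, yellow → 14; red ×10^2 → 1400 Ω.
R2: orange, blue, grey → 368; brown ×10 → 3680 Ω.
Series: 1400 + 3680 = 5080 Ω.

5080 Ω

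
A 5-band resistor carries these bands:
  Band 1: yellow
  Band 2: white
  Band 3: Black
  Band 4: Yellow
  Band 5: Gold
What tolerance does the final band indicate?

The last band, gold, is the tolerance band.
Gold corresponds to ±5%.

±5%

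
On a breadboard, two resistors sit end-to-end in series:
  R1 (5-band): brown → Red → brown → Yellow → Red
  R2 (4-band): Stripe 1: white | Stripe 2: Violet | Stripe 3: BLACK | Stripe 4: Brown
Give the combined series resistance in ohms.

R1: brown, red, brown → 121; yellow ×10^4 → 1210000 Ω.
R2: white, violet → 97; black ×1 → 97 Ω.
Series: 1210000 + 97 = 1210097 Ω.

1210097 Ω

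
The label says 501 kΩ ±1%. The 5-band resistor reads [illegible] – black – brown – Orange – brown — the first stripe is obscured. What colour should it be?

green

501000 Ω = 501 × 10^3.
The first band gives digit 5 of the significand, and 5 is green.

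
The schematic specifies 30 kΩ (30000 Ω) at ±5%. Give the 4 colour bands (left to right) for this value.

orange, black, orange, gold

30000 Ω = 30 × 10^3.
3 → orange
0 → black
Multiplier 10^3 → orange.
±5% tolerance → gold.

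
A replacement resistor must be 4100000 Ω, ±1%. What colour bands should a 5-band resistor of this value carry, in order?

4100000 Ω = 410 × 10^4.
4 → yellow
1 → brown
0 → black
Multiplier 10^4 → yellow.
±1% tolerance → brown.

yellow, brown, black, yellow, brown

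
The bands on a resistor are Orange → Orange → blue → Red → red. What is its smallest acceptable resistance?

32928 Ω

Orange → 3 (first significant figure)
Orange → 3 (second significant figure)
Blue → 6 (third significant figure)
Red → ×10^2 multiplier
Red → ±2% tolerance
336 × 100 = 33600 Ω
Smallest = 33600 × (1 − 2/100) = 32928 Ω.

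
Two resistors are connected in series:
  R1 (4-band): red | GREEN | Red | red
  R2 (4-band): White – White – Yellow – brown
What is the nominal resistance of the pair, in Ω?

R1: red, green → 25; red ×10^2 → 2500 Ω.
R2: white, white → 99; yellow ×10^4 → 990000 Ω.
Series: 2500 + 990000 = 992500 Ω.

992500 Ω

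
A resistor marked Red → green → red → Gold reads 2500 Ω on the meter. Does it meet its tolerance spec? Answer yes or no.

yes

Red → 2 (first significant figure)
Green → 5 (second significant figure)
Red → ×10^2 multiplier
Gold → ±5% tolerance
25 × 100 = 2500 Ω
Allowed range: 2375 Ω to 2625 Ω.
2500 Ω lies inside that range.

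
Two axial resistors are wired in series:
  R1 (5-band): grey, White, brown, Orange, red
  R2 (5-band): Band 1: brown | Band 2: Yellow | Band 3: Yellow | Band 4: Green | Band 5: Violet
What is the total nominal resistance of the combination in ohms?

R1: grey, white, brown → 891; orange ×10^3 → 891000 Ω.
R2: brown, yellow, yellow → 144; green ×10^5 → 14400000 Ω.
Series: 891000 + 14400000 = 15291000 Ω.

15291000 Ω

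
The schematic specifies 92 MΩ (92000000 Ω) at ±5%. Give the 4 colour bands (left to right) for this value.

92000000 Ω = 92 × 10^6.
9 → white
2 → red
Multiplier 10^6 → blue.
±5% tolerance → gold.

white, red, blue, gold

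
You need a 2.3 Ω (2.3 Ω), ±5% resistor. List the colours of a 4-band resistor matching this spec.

2.3 Ω = 23 × 10^-1.
2 → red
3 → orange
Multiplier 10^-1 → gold.
±5% tolerance → gold.

red, orange, gold, gold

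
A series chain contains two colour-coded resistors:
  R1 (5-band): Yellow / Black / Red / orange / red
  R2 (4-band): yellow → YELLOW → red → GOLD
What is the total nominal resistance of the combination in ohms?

R1: yellow, black, red → 402; orange ×10^3 → 402000 Ω.
R2: yellow, yellow → 44; red ×10^2 → 4400 Ω.
Series: 402000 + 4400 = 406400 Ω.

406400 Ω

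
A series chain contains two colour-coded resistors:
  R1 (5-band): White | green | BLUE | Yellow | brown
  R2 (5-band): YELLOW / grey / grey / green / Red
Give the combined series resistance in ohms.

58360000 Ω

R1: white, green, blue → 956; yellow ×10^4 → 9560000 Ω.
R2: yellow, grey, grey → 488; green ×10^5 → 48800000 Ω.
Series: 9560000 + 48800000 = 58360000 Ω.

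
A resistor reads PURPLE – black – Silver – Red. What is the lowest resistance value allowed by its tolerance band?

Violet → 7 (first significant figure)
Black → 0 (second significant figure)
Silver → ×0.01 multiplier
Red → ±2% tolerance
70 × 0.01 = 0.7 Ω
Lowest = 0.7 × (1 − 2/100) = 0.686 Ω.

0.686 Ω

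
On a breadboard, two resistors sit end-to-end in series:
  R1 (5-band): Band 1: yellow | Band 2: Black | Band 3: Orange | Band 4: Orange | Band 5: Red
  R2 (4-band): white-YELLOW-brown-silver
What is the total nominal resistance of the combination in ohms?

R1: yellow, black, orange → 403; orange ×10^3 → 403000 Ω.
R2: white, yellow → 94; brown ×10 → 940 Ω.
Series: 403000 + 940 = 403940 Ω.

403940 Ω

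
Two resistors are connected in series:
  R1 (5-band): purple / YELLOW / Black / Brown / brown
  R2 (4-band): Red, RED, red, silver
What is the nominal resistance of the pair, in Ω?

R1: violet, yellow, black → 740; brown ×10 → 7400 Ω.
R2: red, red → 22; red ×10^2 → 2200 Ω.
Series: 7400 + 2200 = 9600 Ω.

9600 Ω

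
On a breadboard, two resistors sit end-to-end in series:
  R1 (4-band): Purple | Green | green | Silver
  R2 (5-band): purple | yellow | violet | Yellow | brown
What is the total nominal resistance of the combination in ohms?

14970000 Ω

R1: violet, green → 75; green ×10^5 → 7500000 Ω.
R2: violet, yellow, violet → 747; yellow ×10^4 → 7470000 Ω.
Series: 7500000 + 7470000 = 14970000 Ω.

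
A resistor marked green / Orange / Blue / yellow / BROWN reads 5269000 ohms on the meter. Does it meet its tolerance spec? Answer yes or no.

no

Green → 5 (first significant figure)
Orange → 3 (second significant figure)
Blue → 6 (third significant figure)
Yellow → ×10^4 multiplier
Brown → ±1% tolerance
536 × 10000 = 5360000 Ω
Allowed range: 5306400 Ω to 5413600 Ω.
5269000 ohms lies outside that range.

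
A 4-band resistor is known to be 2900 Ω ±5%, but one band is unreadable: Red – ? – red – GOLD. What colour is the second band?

2900 Ω = 29 × 10^2.
The second band gives digit 9 of the significand, and 9 is white.

white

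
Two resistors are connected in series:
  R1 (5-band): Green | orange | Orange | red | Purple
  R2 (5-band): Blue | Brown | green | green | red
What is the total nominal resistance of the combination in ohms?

61553300 Ω

R1: green, orange, orange → 533; red ×10^2 → 53300 Ω.
R2: blue, brown, green → 615; green ×10^5 → 61500000 Ω.
Series: 53300 + 61500000 = 61553300 Ω.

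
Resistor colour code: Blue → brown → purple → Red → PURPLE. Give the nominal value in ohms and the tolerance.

61700 Ω ±0.1%

Blue → 6 (first significant figure)
Brown → 1 (second significant figure)
Violet → 7 (third significant figure)
Red → ×10^2 multiplier
Violet → ±0.1% tolerance
617 × 100 = 61700 Ω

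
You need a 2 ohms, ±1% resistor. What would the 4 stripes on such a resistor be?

2 Ω = 20 × 10^-1.
2 → red
0 → black
Multiplier 10^-1 → gold.
±1% tolerance → brown.

red, black, gold, brown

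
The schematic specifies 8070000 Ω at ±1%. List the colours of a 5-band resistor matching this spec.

grey, black, violet, yellow, brown

8070000 Ω = 807 × 10^4.
8 → grey
0 → black
7 → violet
Multiplier 10^4 → yellow.
±1% tolerance → brown.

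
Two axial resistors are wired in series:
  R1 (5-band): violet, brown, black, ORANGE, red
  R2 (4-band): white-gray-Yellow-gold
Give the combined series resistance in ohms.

R1: violet, brown, black → 710; orange ×10^3 → 710000 Ω.
R2: white, grey → 98; yellow ×10^4 → 980000 Ω.
Series: 710000 + 980000 = 1690000 Ω.

1690000 Ω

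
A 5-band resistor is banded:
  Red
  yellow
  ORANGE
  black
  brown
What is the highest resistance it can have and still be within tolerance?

245.43 Ω

Red → 2 (first significant figure)
Yellow → 4 (second significant figure)
Orange → 3 (third significant figure)
Black → ×1 multiplier
Brown → ±1% tolerance
243 × 1 = 243 Ω
Highest = 243 × (1 + 1/100) = 245.43 Ω.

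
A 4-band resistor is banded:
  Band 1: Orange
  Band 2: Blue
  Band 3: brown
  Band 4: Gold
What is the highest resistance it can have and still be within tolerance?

Orange → 3 (first significant figure)
Blue → 6 (second significant figure)
Brown → ×10 multiplier
Gold → ±5% tolerance
36 × 10 = 360 Ω
Highest = 360 × (1 + 5/100) = 378 Ω.

378 Ω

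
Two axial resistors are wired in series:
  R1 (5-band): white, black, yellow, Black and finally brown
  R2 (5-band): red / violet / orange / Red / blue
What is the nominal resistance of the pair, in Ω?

28204 Ω

R1: white, black, yellow → 904; black ×1 → 904 Ω.
R2: red, violet, orange → 273; red ×10^2 → 27300 Ω.
Series: 904 + 27300 = 28204 Ω.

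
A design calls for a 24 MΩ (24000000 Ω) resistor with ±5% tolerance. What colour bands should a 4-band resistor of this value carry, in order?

24000000 Ω = 24 × 10^6.
2 → red
4 → yellow
Multiplier 10^6 → blue.
±5% tolerance → gold.

red, yellow, blue, gold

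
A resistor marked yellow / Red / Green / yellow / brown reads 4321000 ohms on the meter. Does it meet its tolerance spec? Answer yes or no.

Yellow → 4 (first significant figure)
Red → 2 (second significant figure)
Green → 5 (third significant figure)
Yellow → ×10^4 multiplier
Brown → ±1% tolerance
425 × 10000 = 4250000 Ω
Allowed range: 4207500 Ω to 4292500 Ω.
4321000 ohms lies outside that range.

no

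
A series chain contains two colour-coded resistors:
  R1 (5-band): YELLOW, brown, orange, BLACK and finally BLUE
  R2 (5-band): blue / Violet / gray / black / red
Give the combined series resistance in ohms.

1091 Ω

R1: yellow, brown, orange → 413; black ×1 → 413 Ω.
R2: blue, violet, grey → 678; black ×1 → 678 Ω.
Series: 413 + 678 = 1091 Ω.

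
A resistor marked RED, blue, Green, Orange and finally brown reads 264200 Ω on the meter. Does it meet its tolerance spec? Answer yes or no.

Red → 2 (first significant figure)
Blue → 6 (second significant figure)
Green → 5 (third significant figure)
Orange → ×10^3 multiplier
Brown → ±1% tolerance
265 × 1000 = 265000 Ω
Allowed range: 262350 Ω to 267650 Ω.
264200 Ω lies inside that range.

yes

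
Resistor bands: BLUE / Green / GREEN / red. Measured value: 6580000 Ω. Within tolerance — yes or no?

Blue → 6 (first significant figure)
Green → 5 (second significant figure)
Green → ×10^5 multiplier
Red → ±2% tolerance
65 × 100000 = 6500000 Ω
Allowed range: 6370000 Ω to 6630000 Ω.
6580000 Ω lies inside that range.

yes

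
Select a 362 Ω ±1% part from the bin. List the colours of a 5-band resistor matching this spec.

orange, blue, red, black, brown

362 Ω = 362 × 10^0.
3 → orange
6 → blue
2 → red
Multiplier 10^0 → black.
±1% tolerance → brown.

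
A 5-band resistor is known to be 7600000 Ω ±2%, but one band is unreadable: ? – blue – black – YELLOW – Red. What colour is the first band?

7600000 Ω = 760 × 10^4.
The first band gives digit 7 of the significand, and 7 is violet.

violet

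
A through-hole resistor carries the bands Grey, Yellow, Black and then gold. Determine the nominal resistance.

84 Ω

Grey → 8 (first significant figure)
Yellow → 4 (second significant figure)
Black → ×1 multiplier
84 × 1 = 84 Ω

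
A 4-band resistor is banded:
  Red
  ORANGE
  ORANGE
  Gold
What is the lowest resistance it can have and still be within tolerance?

Red → 2 (first significant figure)
Orange → 3 (second significant figure)
Orange → ×10^3 multiplier
Gold → ±5% tolerance
23 × 1000 = 23000 Ω
Lowest = 23000 × (1 − 5/100) = 21850 Ω.

21850 Ω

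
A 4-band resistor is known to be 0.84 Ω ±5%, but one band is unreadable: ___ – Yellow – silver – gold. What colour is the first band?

grey

0.84 Ω = 84 × 10^-2.
The first band gives digit 8 of the significand, and 8 is grey.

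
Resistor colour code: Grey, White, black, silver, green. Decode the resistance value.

8.9 Ω

Grey → 8 (first significant figure)
White → 9 (second significant figure)
Black → 0 (third significant figure)
Silver → ×0.01 multiplier
890 × 0.01 = 8.9 Ω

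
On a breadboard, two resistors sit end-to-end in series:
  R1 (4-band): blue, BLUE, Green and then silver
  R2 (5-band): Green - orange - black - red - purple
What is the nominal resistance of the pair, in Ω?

R1: blue, blue → 66; green ×10^5 → 6600000 Ω.
R2: green, orange, black → 530; red ×10^2 → 53000 Ω.
Series: 6600000 + 53000 = 6653000 Ω.

6653000 Ω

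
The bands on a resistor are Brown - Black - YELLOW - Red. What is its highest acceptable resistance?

102000 Ω

Brown → 1 (first significant figure)
Black → 0 (second significant figure)
Yellow → ×10^4 multiplier
Red → ±2% tolerance
10 × 10000 = 100000 Ω
Highest = 100000 × (1 + 2/100) = 102000 Ω.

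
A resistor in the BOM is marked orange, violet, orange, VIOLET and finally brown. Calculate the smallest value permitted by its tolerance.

Orange → 3 (first significant figure)
Violet → 7 (second significant figure)
Orange → 3 (third significant figure)
Violet → ×10^7 multiplier
Brown → ±1% tolerance
373 × 10000000 = 3730000000 Ω
Smallest = 3730000000 × (1 − 1/100) = 3692700000 Ω.

3692700000 Ω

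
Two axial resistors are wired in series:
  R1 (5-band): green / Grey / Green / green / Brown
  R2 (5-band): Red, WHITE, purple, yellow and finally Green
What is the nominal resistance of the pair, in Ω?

61470000 Ω

R1: green, grey, green → 585; green ×10^5 → 58500000 Ω.
R2: red, white, violet → 297; yellow ×10^4 → 2970000 Ω.
Series: 58500000 + 2970000 = 61470000 Ω.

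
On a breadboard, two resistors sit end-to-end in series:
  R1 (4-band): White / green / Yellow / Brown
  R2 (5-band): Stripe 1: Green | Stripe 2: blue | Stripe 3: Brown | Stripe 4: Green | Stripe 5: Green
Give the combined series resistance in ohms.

57050000 Ω

R1: white, green → 95; yellow ×10^4 → 950000 Ω.
R2: green, blue, brown → 561; green ×10^5 → 56100000 Ω.
Series: 950000 + 56100000 = 57050000 Ω.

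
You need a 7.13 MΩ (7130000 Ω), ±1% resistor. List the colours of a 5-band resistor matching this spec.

7130000 Ω = 713 × 10^4.
7 → violet
1 → brown
3 → orange
Multiplier 10^4 → yellow.
±1% tolerance → brown.

violet, brown, orange, yellow, brown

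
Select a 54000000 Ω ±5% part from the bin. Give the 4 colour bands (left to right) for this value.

54000000 Ω = 54 × 10^6.
5 → green
4 → yellow
Multiplier 10^6 → blue.
±5% tolerance → gold.

green, yellow, blue, gold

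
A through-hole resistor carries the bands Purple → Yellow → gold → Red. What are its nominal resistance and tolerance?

7.4 Ω ±2%

Violet → 7 (first significant figure)
Yellow → 4 (second significant figure)
Gold → ×0.1 multiplier
Red → ±2% tolerance
74 × 0.1 = 7.4 Ω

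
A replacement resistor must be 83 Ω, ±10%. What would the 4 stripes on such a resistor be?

grey, orange, black, silver

83 Ω = 83 × 10^0.
8 → grey
3 → orange
Multiplier 10^0 → black.
±10% tolerance → silver.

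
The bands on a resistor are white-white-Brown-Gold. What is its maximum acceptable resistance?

1039.5 Ω

White → 9 (first significant figure)
White → 9 (second significant figure)
Brown → ×10 multiplier
Gold → ±5% tolerance
99 × 10 = 990 Ω
Maximum = 990 × (1 + 5/100) = 1039.5 Ω.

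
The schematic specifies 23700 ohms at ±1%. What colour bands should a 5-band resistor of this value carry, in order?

red, orange, violet, red, brown

23700 Ω = 237 × 10^2.
2 → red
3 → orange
7 → violet
Multiplier 10^2 → red.
±1% tolerance → brown.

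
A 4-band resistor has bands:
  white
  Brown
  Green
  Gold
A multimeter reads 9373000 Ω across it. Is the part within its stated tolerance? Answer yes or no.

yes

White → 9 (first significant figure)
Brown → 1 (second significant figure)
Green → ×10^5 multiplier
Gold → ±5% tolerance
91 × 100000 = 9100000 Ω
Allowed range: 8645000 Ω to 9555000 Ω.
9373000 Ω lies inside that range.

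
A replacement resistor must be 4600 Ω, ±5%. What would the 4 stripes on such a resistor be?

4600 Ω = 46 × 10^2.
4 → yellow
6 → blue
Multiplier 10^2 → red.
±5% tolerance → gold.

yellow, blue, red, gold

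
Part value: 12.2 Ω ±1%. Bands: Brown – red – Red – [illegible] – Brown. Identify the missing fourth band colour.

12.2 Ω = 122 × 10^-1.
The fourth band is the multiplier, 10^-1, which is gold.

gold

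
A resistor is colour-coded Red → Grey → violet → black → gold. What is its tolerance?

±5%

The last band, gold, is the tolerance band.
Gold corresponds to ±5%.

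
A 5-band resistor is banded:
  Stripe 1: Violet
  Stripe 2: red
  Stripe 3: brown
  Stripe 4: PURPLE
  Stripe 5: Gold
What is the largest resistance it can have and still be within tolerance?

Violet → 7 (first significant figure)
Red → 2 (second significant figure)
Brown → 1 (third significant figure)
Violet → ×10^7 multiplier
Gold → ±5% tolerance
721 × 10000000 = 7210000000 Ω
Largest = 7210000000 × (1 + 5/100) = 7570500000 Ω.

7570500000 Ω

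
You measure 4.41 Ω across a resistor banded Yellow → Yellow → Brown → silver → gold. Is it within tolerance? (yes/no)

yes

Yellow → 4 (first significant figure)
Yellow → 4 (second significant figure)
Brown → 1 (third significant figure)
Silver → ×0.01 multiplier
Gold → ±5% tolerance
441 × 0.01 = 4.41 Ω
Allowed range: 4.1895 Ω to 4.6305 Ω.
4.41 Ω lies inside that range.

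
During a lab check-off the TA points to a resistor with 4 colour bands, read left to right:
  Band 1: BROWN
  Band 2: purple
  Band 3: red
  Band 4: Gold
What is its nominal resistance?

1700 Ω

Brown → 1 (first significant figure)
Violet → 7 (second significant figure)
Red → ×10^2 multiplier
17 × 100 = 1700 Ω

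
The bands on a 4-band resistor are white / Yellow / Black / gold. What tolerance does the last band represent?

±5%

The last band, gold, is the tolerance band.
Gold corresponds to ±5%.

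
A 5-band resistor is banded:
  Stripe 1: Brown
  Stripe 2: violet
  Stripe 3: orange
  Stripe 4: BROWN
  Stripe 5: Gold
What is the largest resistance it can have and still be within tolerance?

Brown → 1 (first significant figure)
Violet → 7 (second significant figure)
Orange → 3 (third significant figure)
Brown → ×10 multiplier
Gold → ±5% tolerance
173 × 10 = 1730 Ω
Largest = 1730 × (1 + 5/100) = 1816.5 Ω.

1816.5 Ω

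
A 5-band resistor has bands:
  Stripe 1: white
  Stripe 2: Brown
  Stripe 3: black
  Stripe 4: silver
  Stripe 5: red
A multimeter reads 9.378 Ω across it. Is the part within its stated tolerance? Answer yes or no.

White → 9 (first significant figure)
Brown → 1 (second significant figure)
Black → 0 (third significant figure)
Silver → ×0.01 multiplier
Red → ±2% tolerance
910 × 0.01 = 9.1 Ω
Allowed range: 8.918 Ω to 9.282 Ω.
9.378 Ω lies outside that range.

no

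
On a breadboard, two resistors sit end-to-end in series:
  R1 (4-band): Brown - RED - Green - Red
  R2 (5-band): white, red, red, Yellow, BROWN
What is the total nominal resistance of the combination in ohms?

10420000 Ω

R1: brown, red → 12; green ×10^5 → 1200000 Ω.
R2: white, red, red → 922; yellow ×10^4 → 9220000 Ω.
Series: 1200000 + 9220000 = 10420000 Ω.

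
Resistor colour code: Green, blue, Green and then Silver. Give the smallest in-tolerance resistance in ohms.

5040000 Ω

Green → 5 (first significant figure)
Blue → 6 (second significant figure)
Green → ×10^5 multiplier
Silver → ±10% tolerance
56 × 100000 = 5600000 Ω
Smallest = 5600000 × (1 − 10/100) = 5040000 Ω.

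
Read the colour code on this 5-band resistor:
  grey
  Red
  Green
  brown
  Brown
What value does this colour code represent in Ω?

8250 Ω

Grey → 8 (first significant figure)
Red → 2 (second significant figure)
Green → 5 (third significant figure)
Brown → ×10 multiplier
825 × 10 = 8250 Ω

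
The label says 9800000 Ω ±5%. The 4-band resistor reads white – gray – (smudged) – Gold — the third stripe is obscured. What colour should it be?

9800000 Ω = 98 × 10^5.
The third band is the multiplier, 10^5, which is green.

green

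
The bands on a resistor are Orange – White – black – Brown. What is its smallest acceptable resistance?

38.61 Ω

Orange → 3 (first significant figure)
White → 9 (second significant figure)
Black → ×1 multiplier
Brown → ±1% tolerance
39 × 1 = 39 Ω
Smallest = 39 × (1 − 1/100) = 38.61 Ω.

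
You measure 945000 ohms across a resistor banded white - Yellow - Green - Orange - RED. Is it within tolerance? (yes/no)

White → 9 (first significant figure)
Yellow → 4 (second significant figure)
Green → 5 (third significant figure)
Orange → ×10^3 multiplier
Red → ±2% tolerance
945 × 1000 = 945000 Ω
Allowed range: 926100 Ω to 963900 Ω.
945000 ohms lies inside that range.

yes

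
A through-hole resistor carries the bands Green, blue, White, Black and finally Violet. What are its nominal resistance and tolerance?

Green → 5 (first significant figure)
Blue → 6 (second significant figure)
White → 9 (third significant figure)
Black → ×1 multiplier
Violet → ±0.1% tolerance
569 × 1 = 569 Ω

569 Ω ±0.1%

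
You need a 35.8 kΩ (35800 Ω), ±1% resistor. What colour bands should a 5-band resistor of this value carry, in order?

orange, green, grey, red, brown

35800 Ω = 358 × 10^2.
3 → orange
5 → green
8 → grey
Multiplier 10^2 → red.
±1% tolerance → brown.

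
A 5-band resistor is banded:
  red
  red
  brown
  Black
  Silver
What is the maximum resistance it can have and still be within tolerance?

243.1 Ω

Red → 2 (first significant figure)
Red → 2 (second significant figure)
Brown → 1 (third significant figure)
Black → ×1 multiplier
Silver → ±10% tolerance
221 × 1 = 221 Ω
Maximum = 221 × (1 + 10/100) = 243.1 Ω.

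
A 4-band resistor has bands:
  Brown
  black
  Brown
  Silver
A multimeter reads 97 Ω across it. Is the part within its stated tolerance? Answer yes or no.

Brown → 1 (first significant figure)
Black → 0 (second significant figure)
Brown → ×10 multiplier
Silver → ±10% tolerance
10 × 10 = 100 Ω
Allowed range: 90 Ω to 110 Ω.
97 Ω lies inside that range.

yes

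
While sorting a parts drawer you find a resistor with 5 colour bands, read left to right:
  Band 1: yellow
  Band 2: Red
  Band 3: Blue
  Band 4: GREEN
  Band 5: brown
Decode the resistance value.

42600000 Ω

Yellow → 4 (first significant figure)
Red → 2 (second significant figure)
Blue → 6 (third significant figure)
Green → ×10^5 multiplier
426 × 100000 = 42600000 Ω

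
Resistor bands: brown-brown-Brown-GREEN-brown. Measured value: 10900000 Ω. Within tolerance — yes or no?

no

Brown → 1 (first significant figure)
Brown → 1 (second significant figure)
Brown → 1 (third significant figure)
Green → ×10^5 multiplier
Brown → ±1% tolerance
111 × 100000 = 11100000 Ω
Allowed range: 10989000 Ω to 11211000 Ω.
10900000 Ω lies outside that range.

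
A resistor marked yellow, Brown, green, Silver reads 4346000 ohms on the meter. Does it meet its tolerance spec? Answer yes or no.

Yellow → 4 (first significant figure)
Brown → 1 (second significant figure)
Green → ×10^5 multiplier
Silver → ±10% tolerance
41 × 100000 = 4100000 Ω
Allowed range: 3690000 Ω to 4510000 Ω.
4346000 ohms lies inside that range.

yes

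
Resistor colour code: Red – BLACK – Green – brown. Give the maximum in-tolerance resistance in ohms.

2020000 Ω

Red → 2 (first significant figure)
Black → 0 (second significant figure)
Green → ×10^5 multiplier
Brown → ±1% tolerance
20 × 100000 = 2000000 Ω
Maximum = 2000000 × (1 + 1/100) = 2020000 Ω.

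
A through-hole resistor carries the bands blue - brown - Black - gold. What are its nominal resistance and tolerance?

61 Ω ±5%

Blue → 6 (first significant figure)
Brown → 1 (second significant figure)
Black → ×1 multiplier
Gold → ±5% tolerance
61 × 1 = 61 Ω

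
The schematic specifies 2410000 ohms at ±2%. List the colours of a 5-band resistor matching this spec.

red, yellow, brown, yellow, red

2410000 Ω = 241 × 10^4.
2 → red
4 → yellow
1 → brown
Multiplier 10^4 → yellow.
±2% tolerance → red.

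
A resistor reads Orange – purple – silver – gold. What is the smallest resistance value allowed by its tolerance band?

Orange → 3 (first significant figure)
Violet → 7 (second significant figure)
Silver → ×0.01 multiplier
Gold → ±5% tolerance
37 × 0.01 = 0.37 Ω
Smallest = 0.37 × (1 − 5/100) = 0.3515 Ω.

0.3515 Ω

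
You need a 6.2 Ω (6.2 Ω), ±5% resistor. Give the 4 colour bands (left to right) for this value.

blue, red, gold, gold

6.2 Ω = 62 × 10^-1.
6 → blue
2 → red
Multiplier 10^-1 → gold.
±5% tolerance → gold.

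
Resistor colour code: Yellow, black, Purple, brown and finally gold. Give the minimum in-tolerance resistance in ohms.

3866.5 Ω

Yellow → 4 (first significant figure)
Black → 0 (second significant figure)
Violet → 7 (third significant figure)
Brown → ×10 multiplier
Gold → ±5% tolerance
407 × 10 = 4070 Ω
Minimum = 4070 × (1 − 5/100) = 3866.5 Ω.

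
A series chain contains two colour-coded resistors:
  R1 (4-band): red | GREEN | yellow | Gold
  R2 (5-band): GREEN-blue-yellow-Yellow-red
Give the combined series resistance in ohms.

5890000 Ω

R1: red, green → 25; yellow ×10^4 → 250000 Ω.
R2: green, blue, yellow → 564; yellow ×10^4 → 5640000 Ω.
Series: 250000 + 5640000 = 5890000 Ω.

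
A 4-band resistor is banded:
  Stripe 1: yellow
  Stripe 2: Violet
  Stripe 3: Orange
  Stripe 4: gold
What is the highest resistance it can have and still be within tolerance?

Yellow → 4 (first significant figure)
Violet → 7 (second significant figure)
Orange → ×10^3 multiplier
Gold → ±5% tolerance
47 × 1000 = 47000 Ω
Highest = 47000 × (1 + 5/100) = 49350 Ω.

49350 Ω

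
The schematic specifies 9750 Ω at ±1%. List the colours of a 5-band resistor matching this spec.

9750 Ω = 975 × 10^1.
9 → white
7 → violet
5 → green
Multiplier 10^1 → brown.
±1% tolerance → brown.

white, violet, green, brown, brown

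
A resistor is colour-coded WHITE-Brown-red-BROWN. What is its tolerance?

The last band, brown, is the tolerance band.
Brown corresponds to ±1%.

±1%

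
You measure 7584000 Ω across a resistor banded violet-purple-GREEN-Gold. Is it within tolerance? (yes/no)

Violet → 7 (first significant figure)
Violet → 7 (second significant figure)
Green → ×10^5 multiplier
Gold → ±5% tolerance
77 × 100000 = 7700000 Ω
Allowed range: 7315000 Ω to 8085000 Ω.
7584000 Ω lies inside that range.

yes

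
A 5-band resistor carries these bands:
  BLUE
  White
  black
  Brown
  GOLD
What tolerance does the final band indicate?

±5%

The last band, gold, is the tolerance band.
Gold corresponds to ±5%.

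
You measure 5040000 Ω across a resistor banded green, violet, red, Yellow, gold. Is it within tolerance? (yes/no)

no

Green → 5 (first significant figure)
Violet → 7 (second significant figure)
Red → 2 (third significant figure)
Yellow → ×10^4 multiplier
Gold → ±5% tolerance
572 × 10000 = 5720000 Ω
Allowed range: 5434000 Ω to 6006000 Ω.
5040000 Ω lies outside that range.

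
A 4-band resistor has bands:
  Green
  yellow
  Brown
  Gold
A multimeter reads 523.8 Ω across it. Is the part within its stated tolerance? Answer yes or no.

yes

Green → 5 (first significant figure)
Yellow → 4 (second significant figure)
Brown → ×10 multiplier
Gold → ±5% tolerance
54 × 10 = 540 Ω
Allowed range: 513 Ω to 567 Ω.
523.8 Ω lies inside that range.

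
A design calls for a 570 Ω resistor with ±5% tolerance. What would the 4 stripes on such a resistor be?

green, violet, brown, gold

570 Ω = 57 × 10^1.
5 → green
7 → violet
Multiplier 10^1 → brown.
±5% tolerance → gold.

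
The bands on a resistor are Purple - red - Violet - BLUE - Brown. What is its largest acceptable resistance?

734270000 Ω

Violet → 7 (first significant figure)
Red → 2 (second significant figure)
Violet → 7 (third significant figure)
Blue → ×10^6 multiplier
Brown → ±1% tolerance
727 × 1000000 = 727000000 Ω
Largest = 727000000 × (1 + 1/100) = 734270000 Ω.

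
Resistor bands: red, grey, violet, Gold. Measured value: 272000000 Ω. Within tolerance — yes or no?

Red → 2 (first significant figure)
Grey → 8 (second significant figure)
Violet → ×10^7 multiplier
Gold → ±5% tolerance
28 × 10000000 = 280000000 Ω
Allowed range: 266000000 Ω to 294000000 Ω.
272000000 Ω lies inside that range.

yes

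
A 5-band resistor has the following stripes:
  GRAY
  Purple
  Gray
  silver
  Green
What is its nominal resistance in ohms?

Grey → 8 (first significant figure)
Violet → 7 (second significant figure)
Grey → 8 (third significant figure)
Silver → ×0.01 multiplier
878 × 0.01 = 8.78 Ω

8.78 Ω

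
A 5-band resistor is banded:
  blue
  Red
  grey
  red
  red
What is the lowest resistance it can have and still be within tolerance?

Blue → 6 (first significant figure)
Red → 2 (second significant figure)
Grey → 8 (third significant figure)
Red → ×10^2 multiplier
Red → ±2% tolerance
628 × 100 = 62800 Ω
Lowest = 62800 × (1 − 2/100) = 61544 Ω.

61544 Ω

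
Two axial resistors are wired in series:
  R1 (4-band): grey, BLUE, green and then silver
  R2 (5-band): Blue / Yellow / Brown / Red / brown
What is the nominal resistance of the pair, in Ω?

8664100 Ω

R1: grey, blue → 86; green ×10^5 → 8600000 Ω.
R2: blue, yellow, brown → 641; red ×10^2 → 64100 Ω.
Series: 8600000 + 64100 = 8664100 Ω.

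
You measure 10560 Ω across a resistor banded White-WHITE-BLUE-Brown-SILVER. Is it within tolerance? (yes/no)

White → 9 (first significant figure)
White → 9 (second significant figure)
Blue → 6 (third significant figure)
Brown → ×10 multiplier
Silver → ±10% tolerance
996 × 10 = 9960 Ω
Allowed range: 8964 Ω to 10956 Ω.
10560 Ω lies inside that range.

yes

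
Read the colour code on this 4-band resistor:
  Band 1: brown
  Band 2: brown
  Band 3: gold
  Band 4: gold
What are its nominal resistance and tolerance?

1.1 Ω ±5%

Brown → 1 (first significant figure)
Brown → 1 (second significant figure)
Gold → ×0.1 multiplier
Gold → ±5% tolerance
11 × 0.1 = 1.1 Ω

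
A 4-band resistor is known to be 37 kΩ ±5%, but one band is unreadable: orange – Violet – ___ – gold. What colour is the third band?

37000 Ω = 37 × 10^3.
The third band is the multiplier, 10^3, which is orange.

orange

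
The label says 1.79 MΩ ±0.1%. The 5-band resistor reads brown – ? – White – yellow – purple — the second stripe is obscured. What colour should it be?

1790000 Ω = 179 × 10^4.
The second band gives digit 7 of the significand, and 7 is violet.

violet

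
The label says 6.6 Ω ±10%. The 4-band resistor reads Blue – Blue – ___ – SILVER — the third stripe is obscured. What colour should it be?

6.6 Ω = 66 × 10^-1.
The third band is the multiplier, 10^-1, which is gold.

gold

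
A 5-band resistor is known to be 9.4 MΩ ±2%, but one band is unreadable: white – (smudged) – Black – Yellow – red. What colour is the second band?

9400000 Ω = 940 × 10^4.
The second band gives digit 4 of the significand, and 4 is yellow.

yellow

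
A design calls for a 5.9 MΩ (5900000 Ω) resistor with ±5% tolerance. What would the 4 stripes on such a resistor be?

green, white, green, gold

5900000 Ω = 59 × 10^5.
5 → green
9 → white
Multiplier 10^5 → green.
±5% tolerance → gold.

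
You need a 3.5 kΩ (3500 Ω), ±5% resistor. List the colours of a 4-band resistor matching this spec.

3500 Ω = 35 × 10^2.
3 → orange
5 → green
Multiplier 10^2 → red.
±5% tolerance → gold.

orange, green, red, gold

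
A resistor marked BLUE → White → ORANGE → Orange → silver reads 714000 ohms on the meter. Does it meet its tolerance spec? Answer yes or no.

yes

Blue → 6 (first significant figure)
White → 9 (second significant figure)
Orange → 3 (third significant figure)
Orange → ×10^3 multiplier
Silver → ±10% tolerance
693 × 1000 = 693000 Ω
Allowed range: 623700 Ω to 762300 Ω.
714000 ohms lies inside that range.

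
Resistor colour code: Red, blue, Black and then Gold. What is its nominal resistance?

26 Ω

Red → 2 (first significant figure)
Blue → 6 (second significant figure)
Black → ×1 multiplier
26 × 1 = 26 Ω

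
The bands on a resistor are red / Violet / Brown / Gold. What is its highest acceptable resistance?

Red → 2 (first significant figure)
Violet → 7 (second significant figure)
Brown → ×10 multiplier
Gold → ±5% tolerance
27 × 10 = 270 Ω
Highest = 270 × (1 + 5/100) = 283.5 Ω.

283.5 Ω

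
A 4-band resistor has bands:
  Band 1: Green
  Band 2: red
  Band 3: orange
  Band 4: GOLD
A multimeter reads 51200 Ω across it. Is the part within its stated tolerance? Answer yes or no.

Green → 5 (first significant figure)
Red → 2 (second significant figure)
Orange → ×10^3 multiplier
Gold → ±5% tolerance
52 × 1000 = 52000 Ω
Allowed range: 49400 Ω to 54600 Ω.
51200 Ω lies inside that range.

yes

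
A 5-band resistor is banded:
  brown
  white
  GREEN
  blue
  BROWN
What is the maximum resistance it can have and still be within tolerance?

Brown → 1 (first significant figure)
White → 9 (second significant figure)
Green → 5 (third significant figure)
Blue → ×10^6 multiplier
Brown → ±1% tolerance
195 × 1000000 = 195000000 Ω
Maximum = 195000000 × (1 + 1/100) = 196950000 Ω.

196950000 Ω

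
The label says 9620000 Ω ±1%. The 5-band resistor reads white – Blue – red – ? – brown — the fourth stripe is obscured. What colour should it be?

yellow

9620000 Ω = 962 × 10^4.
The fourth band is the multiplier, 10^4, which is yellow.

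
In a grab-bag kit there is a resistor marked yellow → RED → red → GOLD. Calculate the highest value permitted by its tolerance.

4410 Ω

Yellow → 4 (first significant figure)
Red → 2 (second significant figure)
Red → ×10^2 multiplier
Gold → ±5% tolerance
42 × 100 = 4200 Ω
Highest = 4200 × (1 + 5/100) = 4410 Ω.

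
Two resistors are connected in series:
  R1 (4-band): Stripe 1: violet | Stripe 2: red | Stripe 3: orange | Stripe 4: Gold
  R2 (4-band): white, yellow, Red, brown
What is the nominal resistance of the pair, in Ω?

R1: violet, red → 72; orange ×10^3 → 72000 Ω.
R2: white, yellow → 94; red ×10^2 → 9400 Ω.
Series: 72000 + 9400 = 81400 Ω.

81400 Ω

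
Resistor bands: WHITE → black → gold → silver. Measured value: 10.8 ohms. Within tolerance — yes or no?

White → 9 (first significant figure)
Black → 0 (second significant figure)
Gold → ×0.1 multiplier
Silver → ±10% tolerance
90 × 0.1 = 9 Ω
Allowed range: 8.1 Ω to 9.9 Ω.
10.8 ohms lies outside that range.

no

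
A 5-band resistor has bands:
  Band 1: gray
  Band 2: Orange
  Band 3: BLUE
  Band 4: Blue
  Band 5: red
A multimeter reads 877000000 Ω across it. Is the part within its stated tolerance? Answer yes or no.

no

Grey → 8 (first significant figure)
Orange → 3 (second significant figure)
Blue → 6 (third significant figure)
Blue → ×10^6 multiplier
Red → ±2% tolerance
836 × 1000000 = 836000000 Ω
Allowed range: 819280000 Ω to 852720000 Ω.
877000000 Ω lies outside that range.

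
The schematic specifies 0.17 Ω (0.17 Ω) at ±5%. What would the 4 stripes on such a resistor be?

brown, violet, silver, gold

0.17 Ω = 17 × 10^-2.
1 → brown
7 → violet
Multiplier 10^-2 → silver.
±5% tolerance → gold.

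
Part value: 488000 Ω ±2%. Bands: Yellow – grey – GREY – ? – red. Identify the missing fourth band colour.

488000 Ω = 488 × 10^3.
The fourth band is the multiplier, 10^3, which is orange.

orange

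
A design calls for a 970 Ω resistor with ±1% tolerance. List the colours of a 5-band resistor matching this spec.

970 Ω = 970 × 10^0.
9 → white
7 → violet
0 → black
Multiplier 10^0 → black.
±1% tolerance → brown.

white, violet, black, black, brown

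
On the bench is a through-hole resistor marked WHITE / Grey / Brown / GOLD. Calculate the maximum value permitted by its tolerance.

1029 Ω

White → 9 (first significant figure)
Grey → 8 (second significant figure)
Brown → ×10 multiplier
Gold → ±5% tolerance
98 × 10 = 980 Ω
Maximum = 980 × (1 + 5/100) = 1029 Ω.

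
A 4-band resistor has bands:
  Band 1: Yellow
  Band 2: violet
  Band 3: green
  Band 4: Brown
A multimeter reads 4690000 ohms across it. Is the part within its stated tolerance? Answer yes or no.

Yellow → 4 (first significant figure)
Violet → 7 (second significant figure)
Green → ×10^5 multiplier
Brown → ±1% tolerance
47 × 100000 = 4700000 Ω
Allowed range: 4653000 Ω to 4747000 Ω.
4690000 ohms lies inside that range.

yes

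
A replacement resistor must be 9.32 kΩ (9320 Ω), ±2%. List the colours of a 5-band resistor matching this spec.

white, orange, red, brown, red

9320 Ω = 932 × 10^1.
9 → white
3 → orange
2 → red
Multiplier 10^1 → brown.
±2% tolerance → red.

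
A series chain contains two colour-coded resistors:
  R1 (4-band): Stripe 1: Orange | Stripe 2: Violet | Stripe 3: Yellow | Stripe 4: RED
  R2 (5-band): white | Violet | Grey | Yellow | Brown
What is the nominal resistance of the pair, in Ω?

R1: orange, violet → 37; yellow ×10^4 → 370000 Ω.
R2: white, violet, grey → 978; yellow ×10^4 → 9780000 Ω.
Series: 370000 + 9780000 = 10150000 Ω.

10150000 Ω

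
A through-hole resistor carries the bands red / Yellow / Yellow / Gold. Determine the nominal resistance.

240000 Ω

Red → 2 (first significant figure)
Yellow → 4 (second significant figure)
Yellow → ×10^4 multiplier
24 × 10000 = 240000 Ω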